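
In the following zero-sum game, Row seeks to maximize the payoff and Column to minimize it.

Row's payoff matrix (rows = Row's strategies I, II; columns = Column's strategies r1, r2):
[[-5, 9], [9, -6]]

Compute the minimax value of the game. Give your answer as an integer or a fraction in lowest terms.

Row minima are -5 and -6, so Row's maximin is -5; column maxima are 9 and 9, so Column's minimax is 9. These differ, so the equilibrium is in mixed strategies.
Let Row play I with probability p. Column is indifferent when −5p + 9(1−p) = 9p − 6(1−p), giving p = 15/29.
Let Column play r1 with probability q. Row is indifferent when −5q + 9(1−q) = 9q − 6(1−q), giving q = 15/29.
The value is -5·(15/29) + (9)·(14/29) = 51/29.

51/29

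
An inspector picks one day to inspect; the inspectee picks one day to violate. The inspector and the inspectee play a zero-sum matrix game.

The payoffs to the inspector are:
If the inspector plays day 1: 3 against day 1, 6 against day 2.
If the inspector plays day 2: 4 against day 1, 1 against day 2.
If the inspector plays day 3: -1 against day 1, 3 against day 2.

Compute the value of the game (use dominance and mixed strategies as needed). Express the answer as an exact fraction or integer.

7/2

Row day 3 is strictly dominated by row day 1, so the inspector never plays it.
The remaining 2×2 game on (day 1, day 2) × (day 1, day 2) has no saddle point. Let the inspector play day 1 with probability p; indifference gives 3p + 4(1−p) = 6p + (1−p), so p = 1/2.
Similarly the inspectee's optimal q on day 1 is 5/6, and the value is 3·(5/6) + (6)·(1/6) = 7/2.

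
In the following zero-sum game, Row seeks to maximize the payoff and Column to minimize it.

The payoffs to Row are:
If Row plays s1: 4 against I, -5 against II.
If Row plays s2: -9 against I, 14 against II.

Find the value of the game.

Row minima are -5 and -9, so Row's maximin is -5; column maxima are 4 and 14, so Column's minimax is 4. These differ, so the equilibrium is in mixed strategies.
Let Row play s1 with probability p. Column is indifferent when 4p − 9(1−p) = −5p + 14(1−p), giving p = 23/32.
Let Column play I with probability q. Row is indifferent when 4q − 5(1−q) = −9q + 14(1−q), giving q = 19/32.
The value is 4·(19/32) + (-5)·(13/32) = 11/32.

11/32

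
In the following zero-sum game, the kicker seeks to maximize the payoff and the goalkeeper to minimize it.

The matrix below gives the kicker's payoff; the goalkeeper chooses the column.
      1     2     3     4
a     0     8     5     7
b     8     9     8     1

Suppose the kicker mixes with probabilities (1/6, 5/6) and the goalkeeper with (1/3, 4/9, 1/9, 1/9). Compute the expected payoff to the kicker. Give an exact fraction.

Against (1/3, 4/9, 1/9, 1/9), each row's expected payoff is a: 44/9; b: 23/3.
Taking the (1/6, 5/6)-weighted average: (1/6)·(44/9) + (5/6)·(23/3) = 389/54.

389/54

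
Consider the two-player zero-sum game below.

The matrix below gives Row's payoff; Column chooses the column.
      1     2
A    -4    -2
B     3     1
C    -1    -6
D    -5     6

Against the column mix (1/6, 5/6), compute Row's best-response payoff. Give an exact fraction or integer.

A: (-4)·(1/6) + (-2)·(5/6) = -7/3.
B: (3)·(1/6) + (1)·(5/6) = 4/3.
C: (-1)·(1/6) + (-6)·(5/6) = -31/6.
D: (-5)·(1/6) + (6)·(5/6) = 25/6.
The best pure response is D with expected payoff 25/6.

25/6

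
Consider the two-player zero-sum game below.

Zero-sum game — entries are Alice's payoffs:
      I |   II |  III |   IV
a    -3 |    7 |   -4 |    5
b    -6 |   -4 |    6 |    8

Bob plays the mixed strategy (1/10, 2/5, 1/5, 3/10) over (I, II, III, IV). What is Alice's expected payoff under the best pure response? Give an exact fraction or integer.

16/5

a: (-3)·(1/10) + (7)·(2/5) + (-4)·(1/5) + (5)·(3/10) = 16/5.
b: (-6)·(1/10) + (-4)·(2/5) + (6)·(1/5) + (8)·(3/10) = 7/5.
The best pure response is a with expected payoff 16/5.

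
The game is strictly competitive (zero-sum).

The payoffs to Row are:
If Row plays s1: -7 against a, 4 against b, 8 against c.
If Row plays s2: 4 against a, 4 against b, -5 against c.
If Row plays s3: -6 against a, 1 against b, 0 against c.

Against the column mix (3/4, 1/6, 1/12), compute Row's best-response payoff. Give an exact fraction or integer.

13/4

s1: (-7)·(3/4) + (4)·(1/6) + (8)·(1/12) = -47/12.
s2: (4)·(3/4) + (4)·(1/6) + (-5)·(1/12) = 13/4.
s3: (-6)·(3/4) + (1)·(1/6) + (0)·(1/12) = -13/3.
The best pure response is s2 with expected payoff 13/4.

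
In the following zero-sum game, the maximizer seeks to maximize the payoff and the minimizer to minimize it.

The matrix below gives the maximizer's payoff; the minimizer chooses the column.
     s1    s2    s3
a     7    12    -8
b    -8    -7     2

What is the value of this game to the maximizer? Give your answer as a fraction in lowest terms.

-2

Column s2 is strictly dominated by s1 for the minimizer (it gives the maximizer more in every row).
The remaining 2×2 game on (a, b) × (s1, s3) has no saddle point. Let the maximizer play a with probability p; indifference gives 7p − 8(1−p) = −8p + 2(1−p), so p = 2/5.
Similarly the minimizer's optimal q on s1 is 2/5, and the value is 7·(2/5) + (-8)·(3/5) = -2.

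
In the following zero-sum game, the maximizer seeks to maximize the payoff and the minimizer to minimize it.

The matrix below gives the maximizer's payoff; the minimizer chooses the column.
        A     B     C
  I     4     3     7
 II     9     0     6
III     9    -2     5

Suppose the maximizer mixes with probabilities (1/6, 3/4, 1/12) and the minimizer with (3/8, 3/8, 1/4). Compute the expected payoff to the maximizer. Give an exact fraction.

Against (3/8, 3/8, 1/4), each row's expected payoff is I: 35/8; II: 39/8; III: 31/8.
Taking the (1/6, 3/4, 1/12)-weighted average: (1/6)·(35/8) + (3/4)·(39/8) + (1/12)·(31/8) = 113/24.

113/24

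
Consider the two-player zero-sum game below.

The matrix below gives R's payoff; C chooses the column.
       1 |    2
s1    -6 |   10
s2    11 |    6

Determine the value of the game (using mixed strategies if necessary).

146/21

Row minima are -6 and 6, so R's maximin is 6; column maxima are 11 and 10, so C's minimax is 10. These differ, so the equilibrium is in mixed strategies.
Let R play s1 with probability p. C is indifferent when −6p + 11(1−p) = 10p + 6(1−p), giving p = 5/21.
Let C play 1 with probability q. R is indifferent when −6q + 10(1−q) = 11q + 6(1−q), giving q = 4/21.
The value is -6·(4/21) + (10)·(17/21) = 146/21.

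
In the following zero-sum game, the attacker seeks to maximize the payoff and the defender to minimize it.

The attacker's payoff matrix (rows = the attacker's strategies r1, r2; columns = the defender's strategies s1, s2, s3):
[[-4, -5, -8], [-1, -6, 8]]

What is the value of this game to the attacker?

Column s1 is strictly dominated by s2 for the defender (it gives the attacker more in every row).
The remaining 2×2 game on (r1, r2) × (s2, s3) has no saddle point. Let the attacker play r1 with probability p; indifference gives −5p − 6(1−p) = −8p + 8(1−p), so p = 14/17.
Similarly the defender's optimal q on s2 is 16/17, and the value is -5·(16/17) + (-8)·(1/17) = -88/17.

-88/17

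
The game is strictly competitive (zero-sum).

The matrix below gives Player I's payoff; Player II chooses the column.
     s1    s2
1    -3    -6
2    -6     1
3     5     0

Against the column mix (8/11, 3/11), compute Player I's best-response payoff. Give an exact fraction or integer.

40/11

1: (-3)·(8/11) + (-6)·(3/11) = -42/11.
2: (-6)·(8/11) + (1)·(3/11) = -45/11.
3: (5)·(8/11) + (0)·(3/11) = 40/11.
The best pure response is 3 with expected payoff 40/11.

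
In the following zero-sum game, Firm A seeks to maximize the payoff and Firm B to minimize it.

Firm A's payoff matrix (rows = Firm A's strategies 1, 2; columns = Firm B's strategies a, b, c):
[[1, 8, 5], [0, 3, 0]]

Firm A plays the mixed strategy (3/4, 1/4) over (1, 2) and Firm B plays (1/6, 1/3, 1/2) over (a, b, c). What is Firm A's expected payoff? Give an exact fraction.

Against (1/6, 1/3, 1/2), each row's expected payoff is 1: 16/3; 2: 1.
Taking the (3/4, 1/4)-weighted average: (3/4)·(16/3) + (1/4)·(1) = 17/4.

17/4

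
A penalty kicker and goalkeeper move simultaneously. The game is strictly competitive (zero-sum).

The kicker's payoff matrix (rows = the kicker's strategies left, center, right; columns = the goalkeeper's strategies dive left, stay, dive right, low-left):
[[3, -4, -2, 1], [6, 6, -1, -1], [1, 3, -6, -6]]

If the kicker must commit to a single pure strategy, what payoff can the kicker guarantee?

-1

The worst-case payoff for each row is left: -4, center: -1, right: -6.
The best of these is -1.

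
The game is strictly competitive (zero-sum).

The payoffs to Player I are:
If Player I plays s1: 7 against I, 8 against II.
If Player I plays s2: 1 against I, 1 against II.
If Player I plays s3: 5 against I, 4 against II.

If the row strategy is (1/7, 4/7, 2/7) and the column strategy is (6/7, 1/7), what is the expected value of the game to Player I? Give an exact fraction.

146/49

Against (6/7, 1/7), each row's expected payoff is s1: 50/7; s2: 1; s3: 34/7.
Taking the (1/7, 4/7, 2/7)-weighted average: (1/7)·(50/7) + (4/7)·(1) + (2/7)·(34/7) = 146/49.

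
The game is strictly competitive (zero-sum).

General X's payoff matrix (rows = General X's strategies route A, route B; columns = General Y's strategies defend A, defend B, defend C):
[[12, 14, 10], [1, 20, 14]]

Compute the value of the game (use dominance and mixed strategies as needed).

158/15

Column defend B is strictly dominated by defend C for General Y (it gives General X more in every row).
The remaining 2×2 game on (route A, route B) × (defend A, defend C) has no saddle point. Let General X play route A with probability p; indifference gives 12p + (1−p) = 10p + 14(1−p), so p = 13/15.
Similarly General Y's optimal q on defend A is 4/15, and the value is 12·(4/15) + (10)·(11/15) = 158/15.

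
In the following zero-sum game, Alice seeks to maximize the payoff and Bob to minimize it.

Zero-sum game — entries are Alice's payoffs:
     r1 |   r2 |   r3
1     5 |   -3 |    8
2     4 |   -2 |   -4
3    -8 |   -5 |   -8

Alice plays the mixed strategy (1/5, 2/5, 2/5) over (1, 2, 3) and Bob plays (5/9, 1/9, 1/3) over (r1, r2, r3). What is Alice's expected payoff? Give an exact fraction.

-16/9

Against (5/9, 1/9, 1/3), each row's expected payoff is 1: 46/9; 2: 2/3; 3: -23/3.
Taking the (1/5, 2/5, 2/5)-weighted average: (1/5)·(46/9) + (2/5)·(2/3) + (2/5)·(-23/3) = -16/9.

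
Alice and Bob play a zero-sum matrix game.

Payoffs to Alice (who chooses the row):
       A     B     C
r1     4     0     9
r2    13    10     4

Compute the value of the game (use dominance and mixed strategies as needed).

Column A is strictly dominated by B for Bob (it gives Alice more in every row).
The remaining 2×2 game on (r1, r2) × (B, C) has no saddle point. Let Alice play r1 with probability p; indifference gives 10(1−p) = 9p + 4(1−p), so p = 2/5.
Similarly Bob's optimal q on B is 1/3, and the value is 0·(1/3) + (9)·(2/3) = 6.

6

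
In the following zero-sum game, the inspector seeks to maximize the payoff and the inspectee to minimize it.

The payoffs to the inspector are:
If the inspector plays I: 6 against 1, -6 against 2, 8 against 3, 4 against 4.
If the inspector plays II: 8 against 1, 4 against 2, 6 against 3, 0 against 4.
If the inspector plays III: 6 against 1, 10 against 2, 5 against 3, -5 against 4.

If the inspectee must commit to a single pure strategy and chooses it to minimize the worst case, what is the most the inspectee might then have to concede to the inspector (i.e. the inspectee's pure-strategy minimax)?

4

The worst case (largest entry) in each column is 1: 8, 2: 10, 3: 8, 4: 4.
The best (smallest) of these is 4.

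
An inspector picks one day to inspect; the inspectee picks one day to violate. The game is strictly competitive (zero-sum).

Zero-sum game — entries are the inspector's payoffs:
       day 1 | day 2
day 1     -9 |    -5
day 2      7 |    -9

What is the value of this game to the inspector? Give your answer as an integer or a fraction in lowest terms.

Row minima are -9 and -9, so the inspector's maximin is -9; column maxima are 7 and -5, so the inspectee's minimax is -5. These differ, so the equilibrium is in mixed strategies.
Let the inspector play day 1 with probability p. The inspectee is indifferent when −9p + 7(1−p) = −5p − 9(1−p), giving p = 4/5.
Let the inspectee play day 1 with probability q. The inspector is indifferent when −9q − 5(1−q) = 7q − 9(1−q), giving q = 1/5.
The value is -9·(1/5) + (-5)·(4/5) = -29/5.

-29/5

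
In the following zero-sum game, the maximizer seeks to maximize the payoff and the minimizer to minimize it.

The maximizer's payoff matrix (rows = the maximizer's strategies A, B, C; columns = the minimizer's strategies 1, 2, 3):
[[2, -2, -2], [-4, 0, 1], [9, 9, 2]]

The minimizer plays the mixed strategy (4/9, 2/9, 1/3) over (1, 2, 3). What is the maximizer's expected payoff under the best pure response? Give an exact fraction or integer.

A: (2)·(4/9) + (-2)·(2/9) + (-2)·(1/3) = -2/9.
B: (-4)·(4/9) + (0)·(2/9) + (1)·(1/3) = -13/9.
C: (9)·(4/9) + (9)·(2/9) + (2)·(1/3) = 20/3.
The best pure response is C with expected payoff 20/3.

20/3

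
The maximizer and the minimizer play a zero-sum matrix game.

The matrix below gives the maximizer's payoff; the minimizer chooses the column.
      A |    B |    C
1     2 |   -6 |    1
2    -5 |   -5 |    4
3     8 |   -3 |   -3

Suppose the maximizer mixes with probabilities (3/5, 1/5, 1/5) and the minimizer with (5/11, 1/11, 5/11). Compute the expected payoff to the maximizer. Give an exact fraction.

Against (5/11, 1/11, 5/11), each row's expected payoff is 1: 9/11; 2: -10/11; 3: 2.
Taking the (3/5, 1/5, 1/5)-weighted average: (3/5)·(9/11) + (1/5)·(-10/11) + (1/5)·(2) = 39/55.

39/55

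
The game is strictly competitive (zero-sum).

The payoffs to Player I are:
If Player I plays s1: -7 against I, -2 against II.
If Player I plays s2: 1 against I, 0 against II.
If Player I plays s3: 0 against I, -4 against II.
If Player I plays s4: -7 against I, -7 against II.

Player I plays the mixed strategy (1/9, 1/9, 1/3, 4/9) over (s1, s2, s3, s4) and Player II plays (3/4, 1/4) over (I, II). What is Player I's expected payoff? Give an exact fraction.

-4

Against (3/4, 1/4), each row's expected payoff is s1: -23/4; s2: 3/4; s3: -1; s4: -7.
Taking the (1/9, 1/9, 1/3, 4/9)-weighted average: (1/9)·(-23/4) + (1/9)·(3/4) + (1/3)·(-1) + (4/9)·(-7) = -4.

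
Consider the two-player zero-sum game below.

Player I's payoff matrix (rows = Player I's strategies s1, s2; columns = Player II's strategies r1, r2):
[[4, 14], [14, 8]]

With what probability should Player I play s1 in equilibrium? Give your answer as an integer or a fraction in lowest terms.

3/8

Row minima are 4 and 8, so Player I's maximin is 8; column maxima are 14 and 14, so Player II's minimax is 14. These differ, so the equilibrium is in mixed strategies.
Let Player I play s1 with probability p. Player II is indifferent when 4p + 14(1−p) = 14p + 8(1−p), giving p = 3/8.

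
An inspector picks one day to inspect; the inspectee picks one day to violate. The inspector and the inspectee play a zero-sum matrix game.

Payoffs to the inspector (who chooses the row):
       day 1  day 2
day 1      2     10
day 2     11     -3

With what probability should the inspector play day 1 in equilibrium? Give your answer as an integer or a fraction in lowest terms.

7/11

Row minima are 2 and -3, so the inspector's maximin is 2; column maxima are 11 and 10, so the inspectee's minimax is 10. These differ, so the equilibrium is in mixed strategies.
Let the inspector play day 1 with probability p. The inspectee is indifferent when 2p + 11(1−p) = 10p − 3(1−p), giving p = 7/11.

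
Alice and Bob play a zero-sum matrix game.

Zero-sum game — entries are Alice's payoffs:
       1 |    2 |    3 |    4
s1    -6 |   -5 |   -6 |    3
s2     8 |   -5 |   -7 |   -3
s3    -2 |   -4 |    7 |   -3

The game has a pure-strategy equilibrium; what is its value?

-4

Row minima: -6, -7, -4 → Alice's maximin is -4.
Column maxima: 8, -4, 7, 3 → Bob's minimax is -4.
They coincide at (s3, 2), so the value is -4.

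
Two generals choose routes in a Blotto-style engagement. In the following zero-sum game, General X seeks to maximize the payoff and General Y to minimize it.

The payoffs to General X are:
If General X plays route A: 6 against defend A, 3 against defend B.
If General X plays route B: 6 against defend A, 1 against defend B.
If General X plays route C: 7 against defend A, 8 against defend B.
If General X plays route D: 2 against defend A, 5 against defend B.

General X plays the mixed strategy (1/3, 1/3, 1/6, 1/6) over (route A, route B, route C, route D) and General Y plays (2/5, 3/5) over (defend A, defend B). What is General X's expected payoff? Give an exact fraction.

Against (2/5, 3/5), each row's expected payoff is route A: 21/5; route B: 3; route C: 38/5; route D: 19/5.
Taking the (1/3, 1/3, 1/6, 1/6)-weighted average: (1/3)·(21/5) + (1/3)·(3) + (1/6)·(38/5) + (1/6)·(19/5) = 43/10.

43/10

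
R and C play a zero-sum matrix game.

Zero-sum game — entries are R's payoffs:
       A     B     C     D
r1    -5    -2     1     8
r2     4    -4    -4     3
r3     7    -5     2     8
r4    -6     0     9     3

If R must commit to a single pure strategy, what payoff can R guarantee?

The worst-case payoff for each row is r1: -5, r2: -4, r3: -5, r4: -6.
The best of these is -4.

-4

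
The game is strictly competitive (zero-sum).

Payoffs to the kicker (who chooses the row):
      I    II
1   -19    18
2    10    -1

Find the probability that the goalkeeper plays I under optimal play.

19/48

Row minima are -19 and -1, so the kicker's maximin is -1; column maxima are 10 and 18, so the goalkeeper's minimax is 10. These differ, so the equilibrium is in mixed strategies.
Let the goalkeeper play I with probability q. The kicker is indifferent when −19q + 18(1−q) = 10q − (1−q), giving q = 19/48.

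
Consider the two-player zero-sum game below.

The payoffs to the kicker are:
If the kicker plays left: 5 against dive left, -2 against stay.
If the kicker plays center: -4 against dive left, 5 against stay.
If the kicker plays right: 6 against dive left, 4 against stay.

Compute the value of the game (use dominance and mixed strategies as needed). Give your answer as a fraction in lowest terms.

Row left is strictly dominated by row right, so the kicker never plays it.
The remaining 2×2 game on (center, right) × (dive left, stay) has no saddle point. Let the kicker play center with probability p; indifference gives −4p + 6(1−p) = 5p + 4(1−p), so p = 2/11.
Similarly the goalkeeper's optimal q on dive left is 1/11, and the value is -4·(1/11) + (5)·(10/11) = 46/11.

46/11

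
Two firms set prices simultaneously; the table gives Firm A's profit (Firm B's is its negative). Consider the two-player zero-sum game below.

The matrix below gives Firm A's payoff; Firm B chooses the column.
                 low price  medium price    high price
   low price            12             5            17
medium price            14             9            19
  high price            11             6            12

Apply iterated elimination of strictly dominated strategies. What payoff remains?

9

Column low price is strictly dominated by medium price for Firm B (5<12, 9<14, 6<11); eliminate low price.
Column high price is strictly dominated by medium price for Firm B (5<17, 9<19, 6<12); eliminate high price.
Row high price is strictly dominated by row medium price (9>6); eliminate high price.
Row low price is strictly dominated by row medium price (9>5); eliminate low price.
Only (medium price, medium price) remains, with payoff 9.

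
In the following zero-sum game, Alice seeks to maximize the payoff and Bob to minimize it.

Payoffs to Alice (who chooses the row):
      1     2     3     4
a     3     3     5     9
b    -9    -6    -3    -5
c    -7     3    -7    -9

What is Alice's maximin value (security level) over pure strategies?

3

The worst-case payoff for each row is a: 3, b: -9, c: -9.
The best of these is 3.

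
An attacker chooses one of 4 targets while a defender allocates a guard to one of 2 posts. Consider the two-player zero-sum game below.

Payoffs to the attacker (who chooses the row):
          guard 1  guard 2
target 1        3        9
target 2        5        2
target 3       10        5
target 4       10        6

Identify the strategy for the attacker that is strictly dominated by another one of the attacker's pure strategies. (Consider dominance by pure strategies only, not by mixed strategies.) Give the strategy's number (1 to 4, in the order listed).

2

Compare target 2 with target 3: 10 > 5, 5 > 2.
So target 3 strictly dominates target 2 for the attacker; target 2 is strictly dominated.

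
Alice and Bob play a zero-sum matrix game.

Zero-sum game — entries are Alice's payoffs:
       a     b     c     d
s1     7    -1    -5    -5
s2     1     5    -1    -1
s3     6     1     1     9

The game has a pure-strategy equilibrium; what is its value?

1

Row minima: -5, -1, 1 → Alice's maximin is 1.
Column maxima: 7, 5, 1, 9 → Bob's minimax is 1.
They coincide at (s3, c), so the value is 1.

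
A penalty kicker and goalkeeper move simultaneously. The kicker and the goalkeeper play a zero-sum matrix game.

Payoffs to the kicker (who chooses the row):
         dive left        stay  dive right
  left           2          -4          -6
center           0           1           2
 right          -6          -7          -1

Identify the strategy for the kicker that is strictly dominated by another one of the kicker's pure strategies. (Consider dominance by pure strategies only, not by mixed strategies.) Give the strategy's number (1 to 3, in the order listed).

3

Compare right with center: 0 > -6, 1 > -7, 2 > -1.
So center strictly dominates right for the kicker; right is strictly dominated.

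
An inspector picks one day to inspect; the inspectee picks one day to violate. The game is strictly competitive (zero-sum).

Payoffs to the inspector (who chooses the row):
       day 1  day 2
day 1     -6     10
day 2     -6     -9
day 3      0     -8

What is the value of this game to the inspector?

Row day 2 is strictly dominated by row day 3, so the inspector never plays it.
The remaining 2×2 game on (day 1, day 3) × (day 1, day 2) has no saddle point. Let the inspector play day 1 with probability p; indifference gives −6p = 10p − 8(1−p), so p = 1/3.
Similarly the inspectee's optimal q on day 1 is 3/4, and the value is -6·(3/4) + (10)·(1/4) = -2.

-2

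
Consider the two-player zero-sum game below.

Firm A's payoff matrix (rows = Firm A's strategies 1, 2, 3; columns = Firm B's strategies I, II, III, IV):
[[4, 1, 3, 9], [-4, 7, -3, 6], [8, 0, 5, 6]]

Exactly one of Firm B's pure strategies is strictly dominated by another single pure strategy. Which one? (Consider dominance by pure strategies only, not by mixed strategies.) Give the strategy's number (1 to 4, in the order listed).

4

Firm B prefers columns that give Firm A less. Compare IV with III: 3 < 9, -3 < 6, 5 < 6.
So III strictly dominates IV for Firm B; IV is strictly dominated.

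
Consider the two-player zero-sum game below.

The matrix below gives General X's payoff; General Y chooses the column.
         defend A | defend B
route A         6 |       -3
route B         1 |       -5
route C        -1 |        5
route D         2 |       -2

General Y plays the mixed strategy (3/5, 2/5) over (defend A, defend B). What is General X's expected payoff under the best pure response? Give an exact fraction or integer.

route A: (6)·(3/5) + (-3)·(2/5) = 12/5.
route B: (1)·(3/5) + (-5)·(2/5) = -7/5.
route C: (-1)·(3/5) + (5)·(2/5) = 7/5.
route D: (2)·(3/5) + (-2)·(2/5) = 2/5.
The best pure response is route A with expected payoff 12/5.

12/5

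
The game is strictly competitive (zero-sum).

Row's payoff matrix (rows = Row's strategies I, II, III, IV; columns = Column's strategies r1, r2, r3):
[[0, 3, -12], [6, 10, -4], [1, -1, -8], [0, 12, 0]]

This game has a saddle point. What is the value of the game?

Row minima: -12, -4, -8, 0 → Row's maximin is 0.
Column maxima: 6, 12, 0 → Column's minimax is 0.
They coincide at (IV, r3), so the value is 0.

0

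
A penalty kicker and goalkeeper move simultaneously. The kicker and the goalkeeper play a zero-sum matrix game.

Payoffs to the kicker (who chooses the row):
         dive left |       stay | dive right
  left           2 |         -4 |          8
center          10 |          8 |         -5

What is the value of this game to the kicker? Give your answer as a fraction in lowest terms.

44/25

Column dive left is strictly dominated by stay for the goalkeeper (it gives the kicker more in every row).
The remaining 2×2 game on (left, center) × (stay, dive right) has no saddle point. Let the kicker play left with probability p; indifference gives −4p + 8(1−p) = 8p − 5(1−p), so p = 13/25.
Similarly the goalkeeper's optimal q on stay is 13/25, and the value is -4·(13/25) + (8)·(12/25) = 44/25.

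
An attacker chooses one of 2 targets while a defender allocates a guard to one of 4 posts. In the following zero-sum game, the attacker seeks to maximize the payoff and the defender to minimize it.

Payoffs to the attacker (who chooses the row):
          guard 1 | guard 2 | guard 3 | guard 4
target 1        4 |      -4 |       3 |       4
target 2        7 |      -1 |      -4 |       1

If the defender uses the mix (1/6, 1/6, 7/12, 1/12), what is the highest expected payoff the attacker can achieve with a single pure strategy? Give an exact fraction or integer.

target 1: (4)·(1/6) + (-4)·(1/6) + (3)·(7/12) + (4)·(1/12) = 25/12.
target 2: (7)·(1/6) + (-1)·(1/6) + (-4)·(7/12) + (1)·(1/12) = -5/4.
The best pure response is target 1 with expected payoff 25/12.

25/12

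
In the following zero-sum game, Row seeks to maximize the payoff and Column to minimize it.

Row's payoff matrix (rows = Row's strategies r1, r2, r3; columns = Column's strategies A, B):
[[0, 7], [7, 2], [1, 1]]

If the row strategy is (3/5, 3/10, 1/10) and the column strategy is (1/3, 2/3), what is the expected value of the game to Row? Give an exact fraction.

4

Against (1/3, 2/3), each row's expected payoff is r1: 14/3; r2: 11/3; r3: 1.
Taking the (3/5, 3/10, 1/10)-weighted average: (3/5)·(14/3) + (3/10)·(11/3) + (1/10)·(1) = 4.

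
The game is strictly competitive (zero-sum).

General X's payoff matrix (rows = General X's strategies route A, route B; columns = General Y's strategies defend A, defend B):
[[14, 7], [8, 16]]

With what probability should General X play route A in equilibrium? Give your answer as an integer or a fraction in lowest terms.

8/15

Row minima are 7 and 8, so General X's maximin is 8; column maxima are 14 and 16, so General Y's minimax is 14. These differ, so the equilibrium is in mixed strategies.
Let General X play route A with probability p. General Y is indifferent when 14p + 8(1−p) = 7p + 16(1−p), giving p = 8/15.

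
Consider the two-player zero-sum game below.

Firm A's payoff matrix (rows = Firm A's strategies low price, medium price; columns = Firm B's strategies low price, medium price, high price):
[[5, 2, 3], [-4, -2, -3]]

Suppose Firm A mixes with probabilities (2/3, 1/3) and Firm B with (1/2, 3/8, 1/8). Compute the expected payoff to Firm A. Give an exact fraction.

11/8

Against (1/2, 3/8, 1/8), each row's expected payoff is low price: 29/8; medium price: -25/8.
Taking the (2/3, 1/3)-weighted average: (2/3)·(29/8) + (1/3)·(-25/8) = 11/8.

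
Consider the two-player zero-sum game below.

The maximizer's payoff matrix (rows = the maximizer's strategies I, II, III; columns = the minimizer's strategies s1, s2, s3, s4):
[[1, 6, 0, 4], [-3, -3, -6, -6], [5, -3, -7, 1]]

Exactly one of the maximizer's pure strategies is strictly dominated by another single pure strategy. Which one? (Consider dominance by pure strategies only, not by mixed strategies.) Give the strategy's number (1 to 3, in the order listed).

2

Compare II with I: 1 > -3, 6 > -3, 0 > -6, 4 > -6.
So I strictly dominates II for the maximizer; II is strictly dominated.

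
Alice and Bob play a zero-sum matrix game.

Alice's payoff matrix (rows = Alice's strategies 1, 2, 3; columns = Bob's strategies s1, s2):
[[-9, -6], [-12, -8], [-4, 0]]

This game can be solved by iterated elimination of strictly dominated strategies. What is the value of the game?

-4

Column s2 is strictly dominated by s1 for Bob (-9<-6, -12<-8, -4<0); eliminate s2.
Row 2 is strictly dominated by row 1 (-9>-12); eliminate 2.
Row 1 is strictly dominated by row 3 (-4>-9); eliminate 1.
Only (3, s1) remains, with payoff -4.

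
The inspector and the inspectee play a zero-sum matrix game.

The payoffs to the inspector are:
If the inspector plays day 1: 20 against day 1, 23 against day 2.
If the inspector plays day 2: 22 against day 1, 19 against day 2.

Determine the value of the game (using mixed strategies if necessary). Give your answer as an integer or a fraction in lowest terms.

Row minima are 20 and 19, so the inspector's maximin is 20; column maxima are 22 and 23, so the inspectee's minimax is 22. These differ, so the equilibrium is in mixed strategies.
Let the inspector play day 1 with probability p. The inspectee is indifferent when 20p + 22(1−p) = 23p + 19(1−p), giving p = 1/2.
Let the inspectee play day 1 with probability q. The inspector is indifferent when 20q + 23(1−q) = 22q + 19(1−q), giving q = 2/3.
The value is 20·(2/3) + (23)·(1/3) = 21.

21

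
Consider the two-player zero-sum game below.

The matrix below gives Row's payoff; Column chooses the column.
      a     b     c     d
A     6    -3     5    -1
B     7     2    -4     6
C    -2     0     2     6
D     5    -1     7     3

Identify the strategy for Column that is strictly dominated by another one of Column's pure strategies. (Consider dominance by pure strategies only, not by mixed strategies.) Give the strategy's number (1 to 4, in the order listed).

4

Column prefers columns that give Row less. Compare d with b: -3 < -1, 2 < 6, 0 < 6, -1 < 3.
So b strictly dominates d for Column; d is strictly dominated.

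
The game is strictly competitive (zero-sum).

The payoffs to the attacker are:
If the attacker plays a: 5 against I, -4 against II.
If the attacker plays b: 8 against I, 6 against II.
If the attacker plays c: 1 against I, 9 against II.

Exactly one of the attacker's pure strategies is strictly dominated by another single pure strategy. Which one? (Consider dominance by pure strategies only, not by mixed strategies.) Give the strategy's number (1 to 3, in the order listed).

1

Compare a with b: 8 > 5, 6 > -4.
So b strictly dominates a for the attacker; a is strictly dominated.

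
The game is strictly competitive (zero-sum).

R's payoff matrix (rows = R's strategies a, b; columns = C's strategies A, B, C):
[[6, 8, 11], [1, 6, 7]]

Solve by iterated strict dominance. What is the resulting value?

Row b is strictly dominated by row a (6>1, 8>6, 11>7); eliminate b.
Column B is strictly dominated by A for C (6<8); eliminate B.
Column C is strictly dominated by A for C (6<11); eliminate C.
Only (a, A) remains, with payoff 6.

6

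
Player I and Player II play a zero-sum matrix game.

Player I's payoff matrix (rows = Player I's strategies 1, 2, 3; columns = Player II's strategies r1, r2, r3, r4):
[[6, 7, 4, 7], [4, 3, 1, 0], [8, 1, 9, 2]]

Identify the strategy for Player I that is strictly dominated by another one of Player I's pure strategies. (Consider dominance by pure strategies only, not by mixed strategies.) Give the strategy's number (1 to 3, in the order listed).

2

Compare 2 with 1: 6 > 4, 7 > 3, 4 > 1, 7 > 0.
So 1 strictly dominates 2 for Player I; 2 is strictly dominated.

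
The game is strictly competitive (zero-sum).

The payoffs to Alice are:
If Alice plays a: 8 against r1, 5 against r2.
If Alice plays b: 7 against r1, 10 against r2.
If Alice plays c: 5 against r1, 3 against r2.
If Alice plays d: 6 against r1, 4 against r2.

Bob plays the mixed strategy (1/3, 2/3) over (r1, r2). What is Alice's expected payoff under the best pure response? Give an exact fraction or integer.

a: (8)·(1/3) + (5)·(2/3) = 6.
b: (7)·(1/3) + (10)·(2/3) = 9.
c: (5)·(1/3) + (3)·(2/3) = 11/3.
d: (6)·(1/3) + (4)·(2/3) = 14/3.
The best pure response is b with expected payoff 9.

9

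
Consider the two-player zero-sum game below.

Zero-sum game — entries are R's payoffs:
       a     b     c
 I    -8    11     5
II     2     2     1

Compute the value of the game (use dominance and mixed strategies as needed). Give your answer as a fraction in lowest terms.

Column b is strictly dominated by c for C (it gives R more in every row).
The remaining 2×2 game on (I, II) × (a, c) has no saddle point. Let R play I with probability p; indifference gives −8p + 2(1−p) = 5p + (1−p), so p = 1/14.
Similarly C's optimal q on a is 2/7, and the value is -8·(2/7) + (5)·(5/7) = 9/7.

9/7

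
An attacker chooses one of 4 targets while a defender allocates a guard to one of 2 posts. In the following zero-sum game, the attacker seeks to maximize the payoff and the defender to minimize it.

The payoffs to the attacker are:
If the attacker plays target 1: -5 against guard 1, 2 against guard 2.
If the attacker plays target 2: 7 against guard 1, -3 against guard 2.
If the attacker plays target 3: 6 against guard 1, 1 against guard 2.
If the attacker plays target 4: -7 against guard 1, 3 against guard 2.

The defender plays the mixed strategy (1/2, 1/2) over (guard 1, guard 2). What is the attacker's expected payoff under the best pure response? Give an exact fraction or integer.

7/2

target 1: (-5)·(1/2) + (2)·(1/2) = -3/2.
target 2: (7)·(1/2) + (-3)·(1/2) = 2.
target 3: (6)·(1/2) + (1)·(1/2) = 7/2.
target 4: (-7)·(1/2) + (3)·(1/2) = -2.
The best pure response is target 3 with expected payoff 7/2.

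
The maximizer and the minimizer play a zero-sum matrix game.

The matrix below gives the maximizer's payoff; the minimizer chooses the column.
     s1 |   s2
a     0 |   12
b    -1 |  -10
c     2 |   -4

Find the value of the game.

4/3

Row b is strictly dominated by row c, so the maximizer never plays it.
The remaining 2×2 game on (a, c) × (s1, s2) has no saddle point. Let the maximizer play a with probability p; indifference gives 2(1−p) = 12p − 4(1−p), so p = 1/3.
Similarly the minimizer's optimal q on s1 is 8/9, and the value is 0·(8/9) + (12)·(1/9) = 4/3.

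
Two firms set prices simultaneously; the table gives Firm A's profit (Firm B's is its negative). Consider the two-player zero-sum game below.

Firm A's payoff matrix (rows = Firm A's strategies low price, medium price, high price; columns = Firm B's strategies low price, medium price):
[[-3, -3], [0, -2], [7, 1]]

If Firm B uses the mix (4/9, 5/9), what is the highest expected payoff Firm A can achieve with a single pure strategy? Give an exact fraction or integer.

11/3

low price: (-3)·(4/9) + (-3)·(5/9) = -3.
medium price: (0)·(4/9) + (-2)·(5/9) = -10/9.
high price: (7)·(4/9) + (1)·(5/9) = 11/3.
The best pure response is high price with expected payoff 11/3.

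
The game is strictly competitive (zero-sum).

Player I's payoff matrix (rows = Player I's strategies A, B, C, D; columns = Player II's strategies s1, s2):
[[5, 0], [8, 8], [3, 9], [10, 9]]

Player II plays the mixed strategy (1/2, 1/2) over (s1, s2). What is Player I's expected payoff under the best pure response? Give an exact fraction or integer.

19/2

A: (5)·(1/2) + (0)·(1/2) = 5/2.
B: (8)·(1/2) + (8)·(1/2) = 8.
C: (3)·(1/2) + (9)·(1/2) = 6.
D: (10)·(1/2) + (9)·(1/2) = 19/2.
The best pure response is D with expected payoff 19/2.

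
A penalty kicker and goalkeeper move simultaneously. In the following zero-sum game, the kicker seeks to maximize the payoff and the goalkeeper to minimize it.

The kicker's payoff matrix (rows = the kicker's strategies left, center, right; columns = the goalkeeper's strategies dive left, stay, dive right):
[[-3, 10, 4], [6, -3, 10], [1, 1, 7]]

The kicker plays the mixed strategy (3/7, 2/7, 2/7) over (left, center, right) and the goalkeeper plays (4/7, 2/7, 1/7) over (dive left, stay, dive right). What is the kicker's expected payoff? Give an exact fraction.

118/49

Against (4/7, 2/7, 1/7), each row's expected payoff is left: 12/7; center: 4; right: 13/7.
Taking the (3/7, 2/7, 2/7)-weighted average: (3/7)·(12/7) + (2/7)·(4) + (2/7)·(13/7) = 118/49.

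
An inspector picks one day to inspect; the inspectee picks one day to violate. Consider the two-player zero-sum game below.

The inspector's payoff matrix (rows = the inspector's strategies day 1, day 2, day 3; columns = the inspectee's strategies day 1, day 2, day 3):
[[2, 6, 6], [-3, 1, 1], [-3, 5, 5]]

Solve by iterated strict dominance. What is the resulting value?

Column day 2 is strictly dominated by day 1 for the inspectee (2<6, -3<1, -3<5); eliminate day 2.
Row day 2 is strictly dominated by row day 1 (2>-3, 6>1); eliminate day 2.
Column day 3 is strictly dominated by day 1 for the inspectee (2<6, -3<5); eliminate day 3.
Row day 3 is strictly dominated by row day 1 (2>-3); eliminate day 3.
Only (day 1, day 1) remains, with payoff 2.

2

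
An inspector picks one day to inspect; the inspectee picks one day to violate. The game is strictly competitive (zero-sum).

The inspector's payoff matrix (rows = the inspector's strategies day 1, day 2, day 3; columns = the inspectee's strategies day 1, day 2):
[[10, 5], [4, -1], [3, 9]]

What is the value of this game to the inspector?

75/11

Row day 2 is strictly dominated by row day 1, so the inspector never plays it.
The remaining 2×2 game on (day 1, day 3) × (day 1, day 2) has no saddle point. Let the inspector play day 1 with probability p; indifference gives 10p + 3(1−p) = 5p + 9(1−p), so p = 6/11.
Similarly the inspectee's optimal q on day 1 is 4/11, and the value is 10·(4/11) + (5)·(7/11) = 75/11.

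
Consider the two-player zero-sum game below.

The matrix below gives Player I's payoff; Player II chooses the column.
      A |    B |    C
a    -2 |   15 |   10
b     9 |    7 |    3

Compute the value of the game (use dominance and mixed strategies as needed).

Column B is strictly dominated by C for Player II (it gives Player I more in every row).
The remaining 2×2 game on (a, b) × (A, C) has no saddle point. Let Player I play a with probability p; indifference gives −2p + 9(1−p) = 10p + 3(1−p), so p = 1/3.
Similarly Player II's optimal q on A is 7/18, and the value is -2·(7/18) + (10)·(11/18) = 16/3.

16/3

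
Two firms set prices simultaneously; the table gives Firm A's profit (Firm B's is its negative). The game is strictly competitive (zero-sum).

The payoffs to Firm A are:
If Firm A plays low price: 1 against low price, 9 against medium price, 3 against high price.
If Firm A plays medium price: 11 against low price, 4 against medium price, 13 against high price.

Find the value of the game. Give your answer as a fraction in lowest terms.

Column high price is strictly dominated by low price for Firm B (it gives Firm A more in every row).
The remaining 2×2 game on (low price, medium price) × (low price, medium price) has no saddle point. Let Firm A play low price with probability p; indifference gives p + 11(1−p) = 9p + 4(1−p), so p = 7/15.
Similarly Firm B's optimal q on low price is 1/3, and the value is 1·(1/3) + (9)·(2/3) = 19/3.

19/3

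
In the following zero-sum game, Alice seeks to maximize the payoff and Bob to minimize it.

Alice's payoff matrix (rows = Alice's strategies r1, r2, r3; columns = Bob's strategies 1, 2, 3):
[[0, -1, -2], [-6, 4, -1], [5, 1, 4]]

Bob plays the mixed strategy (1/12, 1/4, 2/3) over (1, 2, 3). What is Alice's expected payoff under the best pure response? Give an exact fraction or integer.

r1: (0)·(1/12) + (-1)·(1/4) + (-2)·(2/3) = -19/12.
r2: (-6)·(1/12) + (4)·(1/4) + (-1)·(2/3) = -1/6.
r3: (5)·(1/12) + (1)·(1/4) + (4)·(2/3) = 10/3.
The best pure response is r3 with expected payoff 10/3.

10/3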